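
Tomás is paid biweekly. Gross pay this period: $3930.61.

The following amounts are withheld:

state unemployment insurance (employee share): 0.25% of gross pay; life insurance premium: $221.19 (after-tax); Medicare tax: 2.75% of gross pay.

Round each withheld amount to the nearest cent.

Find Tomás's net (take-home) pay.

Medicare tax: $3930.61 × 0.0275 = $108.09
State unemployment insurance (employee share): $3930.61 × 0.0025 = $9.83
Life insurance premium: $221.19
Total deductions = $108.09 + $9.83 + $221.19 = $339.11
Net pay = $3930.61 − $339.11 = $3591.50

$3591.50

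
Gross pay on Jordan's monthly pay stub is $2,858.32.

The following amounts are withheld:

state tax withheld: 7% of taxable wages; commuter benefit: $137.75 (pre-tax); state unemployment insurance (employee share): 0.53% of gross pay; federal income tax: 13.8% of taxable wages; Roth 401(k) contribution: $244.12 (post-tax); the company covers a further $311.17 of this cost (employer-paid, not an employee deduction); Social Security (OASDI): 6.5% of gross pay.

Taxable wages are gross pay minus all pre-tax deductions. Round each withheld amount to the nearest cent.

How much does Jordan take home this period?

$1,709.63

Commuter benefit: $137.75
Taxable wages = $2,858.32 − $137.75 = $2,720.57
Federal income tax: $2,720.57 × 0.138 = $375.44
State tax withheld: $2,720.57 × 0.07 = $190.44
Social Security (OASDI): $2,858.32 × 0.065 = $185.79
State unemployment insurance (employee share): $2,858.32 × 0.0053 = $15.15
Roth 401(k) contribution: $244.12
(Employer's $311.17 toward Roth 401(k) contribution is not withheld from the employee.)
Total deductions = $137.75 + $375.44 + $190.44 + $185.79 + $15.15 + $244.12 = $1,148.69
Net pay = $2,858.32 − $1,148.69 = $1,709.63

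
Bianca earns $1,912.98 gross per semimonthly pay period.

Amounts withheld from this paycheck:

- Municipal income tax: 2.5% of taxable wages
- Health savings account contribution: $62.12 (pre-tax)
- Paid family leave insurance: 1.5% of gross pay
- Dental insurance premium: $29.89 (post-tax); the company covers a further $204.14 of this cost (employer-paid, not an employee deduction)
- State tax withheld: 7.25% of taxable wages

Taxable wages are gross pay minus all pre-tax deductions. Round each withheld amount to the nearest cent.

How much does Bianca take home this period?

$1,611.82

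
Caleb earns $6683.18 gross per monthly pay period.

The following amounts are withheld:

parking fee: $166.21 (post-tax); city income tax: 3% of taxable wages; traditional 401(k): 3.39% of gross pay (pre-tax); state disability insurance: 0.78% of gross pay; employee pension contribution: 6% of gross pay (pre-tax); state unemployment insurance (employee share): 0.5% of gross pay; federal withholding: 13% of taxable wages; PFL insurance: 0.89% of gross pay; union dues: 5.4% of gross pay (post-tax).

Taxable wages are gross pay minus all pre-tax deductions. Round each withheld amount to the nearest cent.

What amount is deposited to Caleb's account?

Traditional 401(k): $6683.18 × 0.0339 = $226.56
Employee pension contribution: $6683.18 × 0.06 = $400.99
Pre-tax total = $226.56 + $400.99 = $627.55
Taxable wages = $6683.18 − $627.55 = $6055.63
Federal withholding: $6055.63 × 0.13 = $787.23
City income tax: $6055.63 × 0.03 = $181.67
State unemployment insurance (employee share): $6683.18 × 0.005 = $33.42
PFL insurance: $6683.18 × 0.0089 = $59.48
State disability insurance: $6683.18 × 0.0078 = $52.13
Union dues: $6683.18 × 0.054 = $360.89
Parking fee: $166.21
Total deductions = $226.56 + $400.99 + $787.23 + $181.67 + $33.42 + $59.48 + $52.13 + $360.89 + $166.21 = $2268.58
Net pay = $6683.18 − $2268.58 = $4414.60

$4414.60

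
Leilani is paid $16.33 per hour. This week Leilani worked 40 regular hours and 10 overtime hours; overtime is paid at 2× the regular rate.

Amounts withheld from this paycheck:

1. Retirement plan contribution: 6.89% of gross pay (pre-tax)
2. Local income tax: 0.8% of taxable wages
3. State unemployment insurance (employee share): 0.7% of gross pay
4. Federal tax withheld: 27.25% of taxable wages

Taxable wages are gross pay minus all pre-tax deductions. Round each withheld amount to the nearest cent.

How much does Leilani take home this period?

$649.53

Regular pay: 40 × $16.33 = $653.20
Overtime pay: 10 × $16.33 × 2 = $326.60
Gross pay = $653.20 + $326.60 = $979.80
Retirement plan contribution: $979.80 × 0.0689 = $67.51
Taxable wages = $979.80 − $67.51 = $912.29
Local income tax: $912.29 × 0.008 = $7.30
Federal tax withheld: $912.29 × 0.2725 = $248.60
State unemployment insurance (employee share): $979.80 × 0.007 = $6.86
Total deductions = $67.51 + $7.30 + $248.60 + $6.86 = $330.27
Net pay = $979.80 − $330.27 = $649.53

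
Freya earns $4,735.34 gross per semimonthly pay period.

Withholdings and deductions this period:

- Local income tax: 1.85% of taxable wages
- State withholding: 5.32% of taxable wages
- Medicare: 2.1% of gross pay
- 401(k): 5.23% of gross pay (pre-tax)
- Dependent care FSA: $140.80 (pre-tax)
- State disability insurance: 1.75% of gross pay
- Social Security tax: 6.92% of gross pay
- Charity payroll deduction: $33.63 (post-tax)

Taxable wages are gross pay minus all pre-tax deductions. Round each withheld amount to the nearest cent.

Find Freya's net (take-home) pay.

$3,491.58

401(k): $4,735.34 × 0.0523 = $247.66
Dependent care FSA: $140.80
Pre-tax total = $247.66 + $140.80 = $388.46
Taxable wages = $4,735.34 − $388.46 = $4,346.88
State withholding: $4,346.88 × 0.0532 = $231.25
Local income tax: $4,346.88 × 0.0185 = $80.42
State disability insurance: $4,735.34 × 0.0175 = $82.87
Medicare: $4,735.34 × 0.021 = $99.44
Social Security tax: $4,735.34 × 0.0692 = $327.69
Charity payroll deduction: $33.63
Total deductions = $247.66 + $140.80 + $231.25 + $80.42 + $82.87 + $99.44 + $327.69 + $33.63 = $1,243.76
Net pay = $4,735.34 − $1,243.76 = $3,491.58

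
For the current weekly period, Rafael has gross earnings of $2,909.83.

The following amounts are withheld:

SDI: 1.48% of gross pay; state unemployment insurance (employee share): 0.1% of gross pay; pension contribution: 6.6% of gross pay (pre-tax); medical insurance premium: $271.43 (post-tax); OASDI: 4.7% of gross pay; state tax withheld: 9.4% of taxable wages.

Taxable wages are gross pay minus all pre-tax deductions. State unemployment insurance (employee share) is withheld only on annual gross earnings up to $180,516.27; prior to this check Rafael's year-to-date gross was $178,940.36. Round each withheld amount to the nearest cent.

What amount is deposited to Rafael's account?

Pension contribution: $2,909.83 × 0.066 = $192.05
Taxable wages = $2,909.83 − $192.05 = $2,717.78
State tax withheld: $2,717.78 × 0.094 = $255.47
OASDI: $2,909.83 × 0.047 = $136.76
State unemployment insurance (employee share): only $180,516.27 − $178,940.36 = $1,575.91 of this check is subject → $1,575.91 × 0.001 = $1.58
SDI: $2,909.83 × 0.0148 = $43.07
Medical insurance premium: $271.43
Total deductions = $192.05 + $255.47 + $136.76 + $1.58 + $43.07 + $271.43 = $900.36
Net pay = $2,909.83 − $900.36 = $2,009.47

$2,009.47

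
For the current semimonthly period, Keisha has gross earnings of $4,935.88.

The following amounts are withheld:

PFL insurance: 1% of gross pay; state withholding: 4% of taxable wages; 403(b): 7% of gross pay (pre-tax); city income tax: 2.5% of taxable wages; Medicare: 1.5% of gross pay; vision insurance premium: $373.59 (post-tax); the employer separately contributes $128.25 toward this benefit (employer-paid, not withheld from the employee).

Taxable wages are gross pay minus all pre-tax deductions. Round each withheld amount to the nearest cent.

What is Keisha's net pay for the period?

403(b): $4,935.88 × 0.07 = $345.51
Taxable wages = $4,935.88 − $345.51 = $4,590.37
City income tax: $4,590.37 × 0.025 = $114.76
State withholding: $4,590.37 × 0.04 = $183.61
Medicare: $4,935.88 × 0.015 = $74.04
PFL insurance: $4,935.88 × 0.01 = $49.36
Vision insurance premium: $373.59
(Employer's $128.25 toward vision insurance premium is not withheld from the employee.)
Total deductions = $345.51 + $114.76 + $183.61 + $74.04 + $49.36 + $373.59 = $1,140.87
Net pay = $4,935.88 − $1,140.87 = $3,795.01

$3,795.01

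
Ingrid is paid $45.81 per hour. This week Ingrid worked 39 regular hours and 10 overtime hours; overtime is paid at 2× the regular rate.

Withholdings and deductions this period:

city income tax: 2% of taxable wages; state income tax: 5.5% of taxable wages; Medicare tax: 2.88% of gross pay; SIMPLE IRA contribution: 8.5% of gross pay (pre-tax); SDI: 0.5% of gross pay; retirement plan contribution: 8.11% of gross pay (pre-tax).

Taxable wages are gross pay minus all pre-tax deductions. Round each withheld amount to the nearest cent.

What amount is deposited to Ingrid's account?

$1,993.46

Regular pay: 39 × $45.81 = $1,786.59
Overtime pay: 10 × $45.81 × 2 = $916.20
Gross pay = $1,786.59 + $916.20 = $2,702.79
SIMPLE IRA contribution: $2,702.79 × 0.085 = $229.74
Retirement plan contribution: $2,702.79 × 0.0811 = $219.20
Pre-tax total = $229.74 + $219.20 = $448.94
Taxable wages = $2,702.79 − $448.94 = $2,253.85
City income tax: $2,253.85 × 0.02 = $45.08
State income tax: $2,253.85 × 0.055 = $123.96
Medicare tax: $2,702.79 × 0.0288 = $77.84
SDI: $2,702.79 × 0.005 = $13.51
Total deductions = $229.74 + $219.20 + $45.08 + $123.96 + $77.84 + $13.51 = $709.33
Net pay = $2,702.79 − $709.33 = $1,993.46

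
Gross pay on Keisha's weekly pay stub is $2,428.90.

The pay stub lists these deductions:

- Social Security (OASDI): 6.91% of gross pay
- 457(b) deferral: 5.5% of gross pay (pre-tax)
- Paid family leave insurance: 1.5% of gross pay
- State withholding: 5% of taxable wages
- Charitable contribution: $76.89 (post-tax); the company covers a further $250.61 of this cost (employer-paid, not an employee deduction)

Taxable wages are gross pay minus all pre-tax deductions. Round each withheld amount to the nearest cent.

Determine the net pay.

$1,899.38

457(b) deferral: $2,428.90 × 0.055 = $133.59
Taxable wages = $2,428.90 − $133.59 = $2,295.31
State withholding: $2,295.31 × 0.05 = $114.77
Social Security (OASDI): $2,428.90 × 0.0691 = $167.84
Paid family leave insurance: $2,428.90 × 0.015 = $36.43
Charitable contribution: $76.89
(Employer's $250.61 toward charitable contribution is not withheld from the employee.)
Total deductions = $133.59 + $114.77 + $167.84 + $36.43 + $76.89 = $529.52
Net pay = $2,428.90 − $529.52 = $1,899.38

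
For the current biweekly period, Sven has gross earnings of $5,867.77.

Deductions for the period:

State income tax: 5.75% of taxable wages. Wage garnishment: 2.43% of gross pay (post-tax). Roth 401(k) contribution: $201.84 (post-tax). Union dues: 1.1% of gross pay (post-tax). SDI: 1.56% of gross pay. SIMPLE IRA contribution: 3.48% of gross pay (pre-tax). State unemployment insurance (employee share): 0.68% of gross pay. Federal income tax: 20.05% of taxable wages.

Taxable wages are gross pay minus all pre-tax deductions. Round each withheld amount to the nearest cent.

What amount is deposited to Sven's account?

$3,661.94

SIMPLE IRA contribution: $5,867.77 × 0.0348 = $204.20
Taxable wages = $5,867.77 − $204.20 = $5,663.57
State income tax: $5,663.57 × 0.0575 = $325.66
Federal income tax: $5,663.57 × 0.2005 = $1,135.55
State unemployment insurance (employee share): $5,867.77 × 0.0068 = $39.90
SDI: $5,867.77 × 0.0156 = $91.54
Roth 401(k) contribution: $201.84
Union dues: $5,867.77 × 0.011 = $64.55
Wage garnishment: $5,867.77 × 0.0243 = $142.59
Total deductions = $204.20 + $325.66 + $1,135.55 + $39.90 + $91.54 + $201.84 + $64.55 + $142.59 = $2,205.83
Net pay = $5,867.77 − $2,205.83 = $3,661.94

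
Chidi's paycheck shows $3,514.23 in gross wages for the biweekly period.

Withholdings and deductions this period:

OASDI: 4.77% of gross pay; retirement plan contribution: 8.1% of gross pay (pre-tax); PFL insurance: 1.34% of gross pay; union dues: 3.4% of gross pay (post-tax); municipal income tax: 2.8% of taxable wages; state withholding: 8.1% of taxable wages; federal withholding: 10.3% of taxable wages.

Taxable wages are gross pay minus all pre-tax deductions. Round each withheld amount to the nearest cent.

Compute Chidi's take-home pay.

$2,210.70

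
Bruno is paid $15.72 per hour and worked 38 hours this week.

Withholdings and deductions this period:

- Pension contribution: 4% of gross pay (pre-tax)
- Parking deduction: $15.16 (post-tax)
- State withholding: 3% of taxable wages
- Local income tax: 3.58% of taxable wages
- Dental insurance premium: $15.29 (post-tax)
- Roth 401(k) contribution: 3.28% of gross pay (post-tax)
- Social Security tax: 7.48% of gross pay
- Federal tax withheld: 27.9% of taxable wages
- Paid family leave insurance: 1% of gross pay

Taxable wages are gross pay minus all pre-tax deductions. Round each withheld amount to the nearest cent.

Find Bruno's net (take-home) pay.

$275.05

Gross pay: 38 × $15.72 = $597.36
Pension contribution: $597.36 × 0.04 = $23.89
Taxable wages = $597.36 − $23.89 = $573.47
State withholding: $573.47 × 0.03 = $17.20
Federal tax withheld: $573.47 × 0.279 = $160.00
Local income tax: $573.47 × 0.0358 = $20.53
Paid family leave insurance: $597.36 × 0.01 = $5.97
Social Security tax: $597.36 × 0.0748 = $44.68
Roth 401(k) contribution: $597.36 × 0.0328 = $19.59
Dental insurance premium: $15.29
Parking deduction: $15.16
Total deductions = $23.89 + $17.20 + $160.00 + $20.53 + $5.97 + $44.68 + $19.59 + $15.29 + $15.16 = $322.31
Net pay = $597.36 − $322.31 = $275.05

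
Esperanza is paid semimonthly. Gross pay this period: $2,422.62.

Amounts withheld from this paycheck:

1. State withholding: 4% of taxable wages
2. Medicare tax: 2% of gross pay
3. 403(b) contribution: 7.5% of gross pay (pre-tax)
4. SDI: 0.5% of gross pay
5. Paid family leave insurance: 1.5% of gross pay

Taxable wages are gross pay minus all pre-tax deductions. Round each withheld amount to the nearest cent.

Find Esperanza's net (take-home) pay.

$2,054.38

403(b) contribution: $2,422.62 × 0.075 = $181.70
Taxable wages = $2,422.62 − $181.70 = $2,240.92
State withholding: $2,240.92 × 0.04 = $89.64
Medicare tax: $2,422.62 × 0.02 = $48.45
SDI: $2,422.62 × 0.005 = $12.11
Paid family leave insurance: $2,422.62 × 0.015 = $36.34
Total deductions = $181.70 + $89.64 + $48.45 + $12.11 + $36.34 = $368.24
Net pay = $2,422.62 − $368.24 = $2,054.38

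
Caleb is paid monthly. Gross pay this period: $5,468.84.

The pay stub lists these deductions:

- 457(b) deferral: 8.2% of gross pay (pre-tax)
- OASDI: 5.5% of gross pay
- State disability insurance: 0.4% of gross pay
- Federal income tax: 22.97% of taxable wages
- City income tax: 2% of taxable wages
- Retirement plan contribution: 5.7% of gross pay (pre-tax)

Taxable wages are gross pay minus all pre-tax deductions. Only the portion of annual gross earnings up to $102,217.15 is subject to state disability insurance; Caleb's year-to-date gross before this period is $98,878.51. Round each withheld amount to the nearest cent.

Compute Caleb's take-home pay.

Retirement plan contribution: $5,468.84 × 0.057 = $311.72
457(b) deferral: $5,468.84 × 0.082 = $448.44
Pre-tax total = $311.72 + $448.44 = $760.16
Taxable wages = $5,468.84 − $760.16 = $4,708.68
Federal income tax: $4,708.68 × 0.2297 = $1,081.58
City income tax: $4,708.68 × 0.02 = $94.17
State disability insurance: only $102,217.15 − $98,878.51 = $3,338.64 of this check is subject → $3,338.64 × 0.004 = $13.35
OASDI: $5,468.84 × 0.055 = $300.79
Total deductions = $311.72 + $448.44 + $1,081.58 + $94.17 + $13.35 + $300.79 = $2,250.05
Net pay = $5,468.84 − $2,250.05 = $3,218.79

$3,218.79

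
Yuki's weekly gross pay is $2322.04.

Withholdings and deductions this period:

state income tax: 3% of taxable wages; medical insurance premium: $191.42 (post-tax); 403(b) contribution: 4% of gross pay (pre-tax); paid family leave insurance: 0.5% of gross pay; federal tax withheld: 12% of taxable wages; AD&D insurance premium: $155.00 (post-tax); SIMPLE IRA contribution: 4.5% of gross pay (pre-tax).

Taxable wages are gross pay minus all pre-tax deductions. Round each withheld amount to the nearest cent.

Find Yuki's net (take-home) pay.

$1447.94

403(b) contribution: $2322.04 × 0.04 = $92.88
SIMPLE IRA contribution: $2322.04 × 0.045 = $104.49
Pre-tax total = $92.88 + $104.49 = $197.37
Taxable wages = $2322.04 − $197.37 = $2124.67
Federal tax withheld: $2124.67 × 0.12 = $254.96
State income tax: $2124.67 × 0.03 = $63.74
Paid family leave insurance: $2322.04 × 0.005 = $11.61
Medical insurance premium: $191.42
AD&D insurance premium: $155.00
Total deductions = $92.88 + $104.49 + $254.96 + $63.74 + $11.61 + $191.42 + $155.00 = $874.10
Net pay = $2322.04 − $874.10 = $1447.94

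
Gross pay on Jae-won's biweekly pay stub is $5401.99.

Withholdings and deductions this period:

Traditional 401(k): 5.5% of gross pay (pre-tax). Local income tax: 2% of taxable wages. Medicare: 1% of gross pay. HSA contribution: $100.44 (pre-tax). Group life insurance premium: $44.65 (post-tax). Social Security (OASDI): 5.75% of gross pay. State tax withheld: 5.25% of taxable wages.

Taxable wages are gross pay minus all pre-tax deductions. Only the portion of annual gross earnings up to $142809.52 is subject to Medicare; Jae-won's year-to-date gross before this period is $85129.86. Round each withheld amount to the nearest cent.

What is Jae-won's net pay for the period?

$4232.34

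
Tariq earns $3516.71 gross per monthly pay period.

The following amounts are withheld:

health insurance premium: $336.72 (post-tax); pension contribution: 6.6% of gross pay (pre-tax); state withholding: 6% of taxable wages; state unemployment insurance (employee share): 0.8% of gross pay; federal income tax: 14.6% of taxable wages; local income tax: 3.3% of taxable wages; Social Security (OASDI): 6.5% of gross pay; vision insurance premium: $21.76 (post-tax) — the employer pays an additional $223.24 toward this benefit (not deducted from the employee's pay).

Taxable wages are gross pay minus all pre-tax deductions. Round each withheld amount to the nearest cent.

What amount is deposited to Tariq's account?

$1884.39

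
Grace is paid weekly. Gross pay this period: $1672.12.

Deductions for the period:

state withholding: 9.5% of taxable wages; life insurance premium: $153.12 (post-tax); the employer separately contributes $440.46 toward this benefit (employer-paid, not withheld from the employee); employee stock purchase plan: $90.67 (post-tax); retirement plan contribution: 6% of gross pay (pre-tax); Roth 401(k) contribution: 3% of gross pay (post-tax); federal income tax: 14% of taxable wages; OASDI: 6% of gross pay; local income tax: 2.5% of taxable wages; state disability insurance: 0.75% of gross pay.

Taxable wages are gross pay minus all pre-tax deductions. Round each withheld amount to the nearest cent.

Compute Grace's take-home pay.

Retirement plan contribution: $1672.12 × 0.06 = $100.33
Taxable wages = $1672.12 − $100.33 = $1571.79
Federal income tax: $1571.79 × 0.14 = $220.05
Local income tax: $1571.79 × 0.025 = $39.29
State withholding: $1571.79 × 0.095 = $149.32
State disability insurance: $1672.12 × 0.0075 = $12.54
OASDI: $1672.12 × 0.06 = $100.33
Roth 401(k) contribution: $1672.12 × 0.03 = $50.16
Life insurance premium: $153.12
Employee stock purchase plan: $90.67
(Employer's $440.46 toward life insurance premium is not withheld from the employee.)
Total deductions = $100.33 + $220.05 + $39.29 + $149.32 + $12.54 + $100.33 + $50.16 + $153.12 + $90.67 = $915.81
Net pay = $1672.12 − $915.81 = $756.31

$756.31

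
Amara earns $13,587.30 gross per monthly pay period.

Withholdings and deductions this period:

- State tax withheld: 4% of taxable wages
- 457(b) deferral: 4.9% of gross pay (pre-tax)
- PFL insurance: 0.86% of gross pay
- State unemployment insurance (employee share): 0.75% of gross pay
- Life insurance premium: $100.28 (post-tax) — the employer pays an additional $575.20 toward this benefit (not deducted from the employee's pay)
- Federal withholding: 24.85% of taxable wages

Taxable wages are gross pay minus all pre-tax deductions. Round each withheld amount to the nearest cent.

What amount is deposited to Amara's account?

$8,874.63

457(b) deferral: $13,587.30 × 0.049 = $665.78
Taxable wages = $13,587.30 − $665.78 = $12,921.52
State tax withheld: $12,921.52 × 0.04 = $516.86
Federal withholding: $12,921.52 × 0.2485 = $3,211.00
PFL insurance: $13,587.30 × 0.0086 = $116.85
State unemployment insurance (employee share): $13,587.30 × 0.0075 = $101.90
Life insurance premium: $100.28
(Employer's $575.20 toward life insurance premium is not withheld from the employee.)
Total deductions = $665.78 + $516.86 + $3,211.00 + $116.85 + $101.90 + $100.28 = $4,712.67
Net pay = $13,587.30 − $4,712.67 = $8,874.63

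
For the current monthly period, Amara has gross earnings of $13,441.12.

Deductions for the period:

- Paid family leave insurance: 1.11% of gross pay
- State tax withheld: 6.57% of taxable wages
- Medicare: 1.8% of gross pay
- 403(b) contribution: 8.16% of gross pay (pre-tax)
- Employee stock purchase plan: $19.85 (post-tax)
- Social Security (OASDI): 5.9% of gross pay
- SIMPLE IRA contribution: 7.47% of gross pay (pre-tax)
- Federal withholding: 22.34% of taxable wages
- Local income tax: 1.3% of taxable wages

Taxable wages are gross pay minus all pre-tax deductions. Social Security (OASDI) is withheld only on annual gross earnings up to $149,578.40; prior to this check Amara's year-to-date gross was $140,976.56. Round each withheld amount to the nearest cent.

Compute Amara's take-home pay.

SIMPLE IRA contribution: $13,441.12 × 0.0747 = $1,004.05
403(b) contribution: $13,441.12 × 0.0816 = $1,096.80
Pre-tax total = $1,004.05 + $1,096.80 = $2,100.85
Taxable wages = $13,441.12 − $2,100.85 = $11,340.27
Local income tax: $11,340.27 × 0.013 = $147.42
State tax withheld: $11,340.27 × 0.0657 = $745.06
Federal withholding: $11,340.27 × 0.2234 = $2,533.42
Medicare: $13,441.12 × 0.018 = $241.94
Social Security (OASDI): only $149,578.40 − $140,976.56 = $8,601.84 of this check is subject → $8,601.84 × 0.059 = $507.51
Paid family leave insurance: $13,441.12 × 0.0111 = $149.20
Employee stock purchase plan: $19.85
Total deductions = $1,004.05 + $1,096.80 + $147.42 + $745.06 + $2,533.42 + $241.94 + $507.51 + $149.20 + $19.85 = $6,445.25
Net pay = $13,441.12 − $6,445.25 = $6,995.87

$6,995.87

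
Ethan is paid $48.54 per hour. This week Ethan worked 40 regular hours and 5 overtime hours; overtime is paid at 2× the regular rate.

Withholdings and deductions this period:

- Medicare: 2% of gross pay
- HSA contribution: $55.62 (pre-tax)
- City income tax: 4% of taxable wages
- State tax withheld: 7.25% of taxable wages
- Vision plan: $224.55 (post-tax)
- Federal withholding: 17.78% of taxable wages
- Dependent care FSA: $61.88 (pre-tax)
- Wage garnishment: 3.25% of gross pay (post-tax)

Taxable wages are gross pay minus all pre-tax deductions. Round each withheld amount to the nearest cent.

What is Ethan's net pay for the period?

Regular pay: 40 × $48.54 = $1,941.60
Overtime pay: 5 × $48.54 × 2 = $485.40
Gross pay = $1,941.60 + $485.40 = $2,427.00
HSA contribution: $55.62
Dependent care FSA: $61.88
Pre-tax total = $55.62 + $61.88 = $117.50
Taxable wages = $2,427.00 − $117.50 = $2,309.50
State tax withheld: $2,309.50 × 0.0725 = $167.44
City income tax: $2,309.50 × 0.04 = $92.38
Federal withholding: $2,309.50 × 0.1778 = $410.63
Medicare: $2,427.00 × 0.02 = $48.54
Wage garnishment: $2,427.00 × 0.0325 = $78.88
Vision plan: $224.55
Total deductions = $55.62 + $61.88 + $167.44 + $92.38 + $410.63 + $48.54 + $78.88 + $224.55 = $1,139.92
Net pay = $2,427.00 − $1,139.92 = $1,287.08

$1,287.08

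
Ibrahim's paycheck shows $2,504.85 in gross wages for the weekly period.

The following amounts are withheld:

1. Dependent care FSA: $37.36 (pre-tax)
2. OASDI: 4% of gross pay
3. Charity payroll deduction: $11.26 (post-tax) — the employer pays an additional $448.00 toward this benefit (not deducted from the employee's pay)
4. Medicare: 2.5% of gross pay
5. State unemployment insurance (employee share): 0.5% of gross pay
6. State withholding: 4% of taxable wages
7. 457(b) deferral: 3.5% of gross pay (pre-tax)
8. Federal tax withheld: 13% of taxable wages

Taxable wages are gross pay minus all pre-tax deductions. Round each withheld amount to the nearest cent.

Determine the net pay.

$1,788.66

457(b) deferral: $2,504.85 × 0.035 = $87.67
Dependent care FSA: $37.36
Pre-tax total = $87.67 + $37.36 = $125.03
Taxable wages = $2,504.85 − $125.03 = $2,379.82
State withholding: $2,379.82 × 0.04 = $95.19
Federal tax withheld: $2,379.82 × 0.13 = $309.38
State unemployment insurance (employee share): $2,504.85 × 0.005 = $12.52
OASDI: $2,504.85 × 0.04 = $100.19
Medicare: $2,504.85 × 0.025 = $62.62
Charity payroll deduction: $11.26
(Employer's $448.00 toward charity payroll deduction is not withheld from the employee.)
Total deductions = $87.67 + $37.36 + $95.19 + $309.38 + $12.52 + $100.19 + $62.62 + $11.26 = $716.19
Net pay = $2,504.85 − $716.19 = $1,788.66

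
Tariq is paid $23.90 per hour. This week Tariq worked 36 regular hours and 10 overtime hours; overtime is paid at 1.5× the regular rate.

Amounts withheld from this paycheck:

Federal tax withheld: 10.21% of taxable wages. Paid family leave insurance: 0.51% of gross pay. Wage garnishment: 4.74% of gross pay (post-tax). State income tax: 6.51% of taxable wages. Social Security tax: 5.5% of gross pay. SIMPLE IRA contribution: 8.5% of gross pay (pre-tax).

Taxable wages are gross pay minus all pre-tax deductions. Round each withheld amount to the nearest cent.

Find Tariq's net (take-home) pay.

$797.77

Regular pay: 36 × $23.90 = $860.40
Overtime pay: 10 × $23.90 × 1.5 = $358.50
Gross pay = $860.40 + $358.50 = $1218.90
SIMPLE IRA contribution: $1218.90 × 0.085 = $103.61
Taxable wages = $1218.90 − $103.61 = $1115.29
Federal tax withheld: $1115.29 × 0.1021 = $113.87
State income tax: $1115.29 × 0.0651 = $72.61
Paid family leave insurance: $1218.90 × 0.0051 = $6.22
Social Security tax: $1218.90 × 0.055 = $67.04
Wage garnishment: $1218.90 × 0.0474 = $57.78
Total deductions = $103.61 + $113.87 + $72.61 + $6.22 + $67.04 + $57.78 = $421.13
Net pay = $1218.90 − $421.13 = $797.77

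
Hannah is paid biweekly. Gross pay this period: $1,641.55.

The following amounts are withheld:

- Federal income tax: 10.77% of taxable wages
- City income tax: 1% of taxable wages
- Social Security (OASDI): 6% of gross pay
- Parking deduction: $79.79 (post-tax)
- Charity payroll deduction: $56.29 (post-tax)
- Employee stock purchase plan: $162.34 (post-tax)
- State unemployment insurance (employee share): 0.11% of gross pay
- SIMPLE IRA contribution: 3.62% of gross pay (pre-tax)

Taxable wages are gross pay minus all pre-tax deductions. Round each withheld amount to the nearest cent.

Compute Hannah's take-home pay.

$997.19

SIMPLE IRA contribution: $1,641.55 × 0.0362 = $59.42
Taxable wages = $1,641.55 − $59.42 = $1,582.13
Federal income tax: $1,582.13 × 0.1077 = $170.40
City income tax: $1,582.13 × 0.01 = $15.82
Social Security (OASDI): $1,641.55 × 0.06 = $98.49
State unemployment insurance (employee share): $1,641.55 × 0.0011 = $1.81
Parking deduction: $79.79
Charity payroll deduction: $56.29
Employee stock purchase plan: $162.34
Total deductions = $59.42 + $170.40 + $15.82 + $98.49 + $1.81 + $79.79 + $56.29 + $162.34 = $644.36
Net pay = $1,641.55 − $644.36 = $997.19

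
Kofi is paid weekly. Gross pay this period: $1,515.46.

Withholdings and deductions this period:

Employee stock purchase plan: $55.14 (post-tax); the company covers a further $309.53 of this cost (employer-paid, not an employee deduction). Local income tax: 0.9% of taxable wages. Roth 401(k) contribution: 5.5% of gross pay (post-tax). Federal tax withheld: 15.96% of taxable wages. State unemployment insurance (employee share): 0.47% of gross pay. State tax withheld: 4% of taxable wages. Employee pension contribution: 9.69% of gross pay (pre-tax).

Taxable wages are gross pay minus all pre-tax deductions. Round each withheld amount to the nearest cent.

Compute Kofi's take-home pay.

$937.51

Employee pension contribution: $1,515.46 × 0.0969 = $146.85
Taxable wages = $1,515.46 − $146.85 = $1,368.61
State tax withheld: $1,368.61 × 0.04 = $54.74
Local income tax: $1,368.61 × 0.009 = $12.32
Federal tax withheld: $1,368.61 × 0.1596 = $218.43
State unemployment insurance (employee share): $1,515.46 × 0.0047 = $7.12
Roth 401(k) contribution: $1,515.46 × 0.055 = $83.35
Employee stock purchase plan: $55.14
(Employer's $309.53 toward employee stock purchase plan is not withheld from the employee.)
Total deductions = $146.85 + $54.74 + $12.32 + $218.43 + $7.12 + $83.35 + $55.14 = $577.95
Net pay = $1,515.46 − $577.95 = $937.51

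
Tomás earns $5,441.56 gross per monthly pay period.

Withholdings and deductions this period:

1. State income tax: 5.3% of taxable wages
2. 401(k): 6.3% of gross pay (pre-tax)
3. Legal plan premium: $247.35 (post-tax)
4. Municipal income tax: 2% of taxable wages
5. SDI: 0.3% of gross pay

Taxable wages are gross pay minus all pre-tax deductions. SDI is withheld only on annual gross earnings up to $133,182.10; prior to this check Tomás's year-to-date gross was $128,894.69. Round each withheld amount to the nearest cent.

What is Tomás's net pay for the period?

401(k): $5,441.56 × 0.063 = $342.82
Taxable wages = $5,441.56 − $342.82 = $5,098.74
State income tax: $5,098.74 × 0.053 = $270.23
Municipal income tax: $5,098.74 × 0.02 = $101.97
SDI: only $133,182.10 − $128,894.69 = $4,287.41 of this check is subject → $4,287.41 × 0.003 = $12.86
Legal plan premium: $247.35
Total deductions = $342.82 + $270.23 + $101.97 + $12.86 + $247.35 = $975.23
Net pay = $5,441.56 − $975.23 = $4,466.33

$4,466.33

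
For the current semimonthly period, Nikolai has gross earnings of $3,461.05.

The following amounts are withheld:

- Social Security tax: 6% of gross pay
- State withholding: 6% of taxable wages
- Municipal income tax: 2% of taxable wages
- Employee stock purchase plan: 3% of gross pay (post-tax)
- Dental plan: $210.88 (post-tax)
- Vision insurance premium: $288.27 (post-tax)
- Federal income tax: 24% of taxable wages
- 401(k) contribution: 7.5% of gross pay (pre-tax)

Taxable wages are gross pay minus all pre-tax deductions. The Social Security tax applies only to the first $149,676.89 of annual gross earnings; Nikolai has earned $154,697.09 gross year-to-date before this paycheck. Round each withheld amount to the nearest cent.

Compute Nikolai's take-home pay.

$1,574.02

401(k) contribution: $3,461.05 × 0.075 = $259.58
Taxable wages = $3,461.05 − $259.58 = $3,201.47
Municipal income tax: $3,201.47 × 0.02 = $64.03
Federal income tax: $3,201.47 × 0.24 = $768.35
State withholding: $3,201.47 × 0.06 = $192.09
Social Security tax: annual cap $149,676.89 already reached (YTD $154,697.09), so $0.00
Vision insurance premium: $288.27
Employee stock purchase plan: $3,461.05 × 0.03 = $103.83
Dental plan: $210.88
Total deductions = $259.58 + $64.03 + $768.35 + $192.09 + $0.00 + $288.27 + $103.83 + $210.88 = $1,887.03
Net pay = $3,461.05 − $1,887.03 = $1,574.02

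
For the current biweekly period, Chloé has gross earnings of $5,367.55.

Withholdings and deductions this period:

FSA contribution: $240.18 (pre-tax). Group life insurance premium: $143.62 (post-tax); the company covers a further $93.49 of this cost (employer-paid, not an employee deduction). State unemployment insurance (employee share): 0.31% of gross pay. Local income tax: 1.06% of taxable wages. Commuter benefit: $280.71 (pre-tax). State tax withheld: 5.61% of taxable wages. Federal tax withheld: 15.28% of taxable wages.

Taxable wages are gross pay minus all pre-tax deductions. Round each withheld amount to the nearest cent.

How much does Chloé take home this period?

FSA contribution: $240.18
Commuter benefit: $280.71
Pre-tax total = $240.18 + $280.71 = $520.89
Taxable wages = $5,367.55 − $520.89 = $4,846.66
Federal tax withheld: $4,846.66 × 0.1528 = $740.57
Local income tax: $4,846.66 × 0.0106 = $51.37
State tax withheld: $4,846.66 × 0.0561 = $271.90
State unemployment insurance (employee share): $5,367.55 × 0.0031 = $16.64
Group life insurance premium: $143.62
(Employer's $93.49 toward group life insurance premium is not withheld from the employee.)
Total deductions = $240.18 + $280.71 + $740.57 + $51.37 + $271.90 + $16.64 + $143.62 = $1,744.99
Net pay = $5,367.55 − $1,744.99 = $3,622.56

$3,622.56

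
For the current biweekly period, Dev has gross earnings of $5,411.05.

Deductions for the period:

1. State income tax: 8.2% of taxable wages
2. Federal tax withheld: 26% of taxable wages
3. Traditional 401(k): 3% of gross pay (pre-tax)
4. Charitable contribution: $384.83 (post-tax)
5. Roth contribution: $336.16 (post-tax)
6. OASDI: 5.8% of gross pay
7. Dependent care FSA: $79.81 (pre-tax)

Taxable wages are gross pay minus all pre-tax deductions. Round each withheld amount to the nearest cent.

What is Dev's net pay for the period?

$2,366.31

Dependent care FSA: $79.81
Traditional 401(k): $5,411.05 × 0.03 = $162.33
Pre-tax total = $79.81 + $162.33 = $242.14
Taxable wages = $5,411.05 − $242.14 = $5,168.91
Federal tax withheld: $5,168.91 × 0.26 = $1,343.92
State income tax: $5,168.91 × 0.082 = $423.85
OASDI: $5,411.05 × 0.058 = $313.84
Charitable contribution: $384.83
Roth contribution: $336.16
Total deductions = $79.81 + $162.33 + $1,343.92 + $423.85 + $313.84 + $384.83 + $336.16 = $3,044.74
Net pay = $5,411.05 − $3,044.74 = $2,366.31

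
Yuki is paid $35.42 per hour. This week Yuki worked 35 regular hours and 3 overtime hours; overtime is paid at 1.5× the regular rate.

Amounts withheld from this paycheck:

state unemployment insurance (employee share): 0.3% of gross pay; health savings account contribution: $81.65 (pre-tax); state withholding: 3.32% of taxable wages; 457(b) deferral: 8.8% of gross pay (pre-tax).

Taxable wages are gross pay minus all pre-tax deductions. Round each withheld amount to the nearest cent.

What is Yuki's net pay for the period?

Regular pay: 35 × $35.42 = $1,239.70
Overtime pay: 3 × $35.42 × 1.5 = $159.39
Gross pay = $1,239.70 + $159.39 = $1,399.09
457(b) deferral: $1,399.09 × 0.088 = $123.12
Health savings account contribution: $81.65
Pre-tax total = $123.12 + $81.65 = $204.77
Taxable wages = $1,399.09 − $204.77 = $1,194.32
State withholding: $1,194.32 × 0.0332 = $39.65
State unemployment insurance (employee share): $1,399.09 × 0.003 = $4.20
Total deductions = $123.12 + $81.65 + $39.65 + $4.20 = $248.62
Net pay = $1,399.09 − $248.62 = $1,150.47

$1,150.47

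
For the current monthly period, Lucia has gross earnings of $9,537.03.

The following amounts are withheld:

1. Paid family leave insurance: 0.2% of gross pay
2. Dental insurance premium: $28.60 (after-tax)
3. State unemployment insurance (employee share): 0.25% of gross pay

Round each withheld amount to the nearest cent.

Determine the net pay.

$9,465.52

State unemployment insurance (employee share): $9,537.03 × 0.0025 = $23.84
Paid family leave insurance: $9,537.03 × 0.002 = $19.07
Dental insurance premium: $28.60
Total deductions = $23.84 + $19.07 + $28.60 = $71.51
Net pay = $9,537.03 − $71.51 = $9,465.52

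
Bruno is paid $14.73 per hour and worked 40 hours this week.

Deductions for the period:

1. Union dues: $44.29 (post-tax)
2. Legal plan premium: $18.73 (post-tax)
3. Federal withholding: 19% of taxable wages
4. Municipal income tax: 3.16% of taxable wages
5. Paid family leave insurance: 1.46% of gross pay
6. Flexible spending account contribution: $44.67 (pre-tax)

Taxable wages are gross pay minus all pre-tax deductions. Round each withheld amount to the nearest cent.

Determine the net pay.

$352.24

Gross pay: 40 × $14.73 = $589.20
Flexible spending account contribution: $44.67
Taxable wages = $589.20 − $44.67 = $544.53
Federal withholding: $544.53 × 0.19 = $103.46
Municipal income tax: $544.53 × 0.0316 = $17.21
Paid family leave insurance: $589.20 × 0.0146 = $8.60
Legal plan premium: $18.73
Union dues: $44.29
Total deductions = $44.67 + $103.46 + $17.21 + $8.60 + $18.73 + $44.29 = $236.96
Net pay = $589.20 − $236.96 = $352.24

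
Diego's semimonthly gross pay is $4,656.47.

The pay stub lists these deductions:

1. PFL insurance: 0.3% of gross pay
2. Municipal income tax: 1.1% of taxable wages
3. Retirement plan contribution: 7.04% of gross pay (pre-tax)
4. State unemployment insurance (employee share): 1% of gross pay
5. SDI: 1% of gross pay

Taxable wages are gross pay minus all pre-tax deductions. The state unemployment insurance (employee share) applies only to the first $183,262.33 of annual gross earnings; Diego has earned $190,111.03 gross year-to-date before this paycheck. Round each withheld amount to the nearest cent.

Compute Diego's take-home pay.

Retirement plan contribution: $4,656.47 × 0.0704 = $327.82
Taxable wages = $4,656.47 − $327.82 = $4,328.65
Municipal income tax: $4,328.65 × 0.011 = $47.62
PFL insurance: $4,656.47 × 0.003 = $13.97
State unemployment insurance (employee share): annual cap $183,262.33 already reached (YTD $190,111.03), so $0.00
SDI: $4,656.47 × 0.01 = $46.56
Total deductions = $327.82 + $47.62 + $13.97 + $0.00 + $46.56 = $435.97
Net pay = $4,656.47 − $435.97 = $4,220.50

$4,220.50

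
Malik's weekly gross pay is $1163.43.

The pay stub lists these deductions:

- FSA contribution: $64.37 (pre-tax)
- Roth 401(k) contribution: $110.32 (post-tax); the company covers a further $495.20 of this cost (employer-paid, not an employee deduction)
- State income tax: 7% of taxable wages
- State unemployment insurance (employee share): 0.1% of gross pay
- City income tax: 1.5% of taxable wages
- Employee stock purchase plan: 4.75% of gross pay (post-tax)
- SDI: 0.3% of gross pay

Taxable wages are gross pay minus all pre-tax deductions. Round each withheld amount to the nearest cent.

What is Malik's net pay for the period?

$835.41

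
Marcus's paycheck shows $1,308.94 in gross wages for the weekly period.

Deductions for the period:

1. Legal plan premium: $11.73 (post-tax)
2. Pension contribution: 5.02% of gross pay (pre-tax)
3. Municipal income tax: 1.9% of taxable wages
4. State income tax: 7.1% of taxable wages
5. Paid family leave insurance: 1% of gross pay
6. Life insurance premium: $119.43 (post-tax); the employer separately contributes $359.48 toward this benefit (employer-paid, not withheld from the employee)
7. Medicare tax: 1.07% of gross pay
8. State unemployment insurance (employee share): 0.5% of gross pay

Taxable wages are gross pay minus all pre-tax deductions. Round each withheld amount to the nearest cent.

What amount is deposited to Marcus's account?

Pension contribution: $1,308.94 × 0.0502 = $65.71
Taxable wages = $1,308.94 − $65.71 = $1,243.23
Municipal income tax: $1,243.23 × 0.019 = $23.62
State income tax: $1,243.23 × 0.071 = $88.27
Medicare tax: $1,308.94 × 0.0107 = $14.01
Paid family leave insurance: $1,308.94 × 0.01 = $13.09
State unemployment insurance (employee share): $1,308.94 × 0.005 = $6.54
Legal plan premium: $11.73
Life insurance premium: $119.43
(Employer's $359.48 toward life insurance premium is not withheld from the employee.)
Total deductions = $65.71 + $23.62 + $88.27 + $14.01 + $13.09 + $6.54 + $11.73 + $119.43 = $342.40
Net pay = $1,308.94 − $342.40 = $966.54

$966.54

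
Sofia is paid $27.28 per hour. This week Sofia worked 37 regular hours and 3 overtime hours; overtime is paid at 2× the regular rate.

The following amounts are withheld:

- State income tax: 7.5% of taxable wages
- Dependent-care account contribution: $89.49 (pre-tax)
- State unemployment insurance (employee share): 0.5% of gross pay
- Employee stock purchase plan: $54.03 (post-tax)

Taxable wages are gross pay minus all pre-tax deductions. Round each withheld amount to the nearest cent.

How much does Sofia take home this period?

Regular pay: 37 × $27.28 = $1,009.36
Overtime pay: 3 × $27.28 × 2 = $163.68
Gross pay = $1,009.36 + $163.68 = $1,173.04
Dependent-care account contribution: $89.49
Taxable wages = $1,173.04 − $89.49 = $1,083.55
State income tax: $1,083.55 × 0.075 = $81.27
State unemployment insurance (employee share): $1,173.04 × 0.005 = $5.87
Employee stock purchase plan: $54.03
Total deductions = $89.49 + $81.27 + $5.87 + $54.03 = $230.66
Net pay = $1,173.04 − $230.66 = $942.38

$942.38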